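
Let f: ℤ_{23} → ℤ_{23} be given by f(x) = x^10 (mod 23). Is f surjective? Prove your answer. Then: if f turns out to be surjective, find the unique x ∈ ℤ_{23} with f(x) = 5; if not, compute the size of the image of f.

f(11): Repeated squaring mod 23: 11^1 ≡ 11, 11^2 ≡ 11² = 121 ≡ 6, 11^4 ≡ 6² = 36 ≡ 13, 11^8 ≡ 13² = 169 ≡ 8. Since 10 = 8 + 2, 11^10 ≡ 8·6: 8·6 = 48 ≡ 2. So 11^10 ≡ 2 (mod 23).
f(12): Repeated squaring mod 23: 12^1 ≡ 12, 12^2 ≡ 12² = 144 ≡ 6, 12^4 ≡ 6² = 36 ≡ 13, 12^8 ≡ 13² = 169 ≡ 8. Since 10 = 8 + 2, 12^10 ≡ 8·6: 8·6 = 48 ≡ 2. So 12^10 ≡ 2 (mod 23).
So f(11) = f(12) = 2 while 11 ≠ 12, thus f is not injective.
A non-injective map from the 23-element set ℤ_{23} to itself takes at most 22 distinct values, so it cannot be surjective. Therefore f is not surjective.
Since f is not surjective, we determine |image(f)|. Computing x^10 mod 23 for each x (by repeated squaring, reducing mod 23 at every step), the values f(0), f(1), …, f(22) are: 0, 1, 12, 8, 6, 9, 4, 13, 3, 18, 16, 2, 2, 16, 18, 3, 13, 4, 9, 6, 8, 12, 1.
The distinct values are {0, 1, 2, 3, 4, 6, 8, 9, 12, 13, 16, 18}; there are 12 of them.

12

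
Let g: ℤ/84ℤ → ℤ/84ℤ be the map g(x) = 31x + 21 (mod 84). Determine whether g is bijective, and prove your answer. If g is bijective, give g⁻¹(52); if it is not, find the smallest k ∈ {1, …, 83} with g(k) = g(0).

1

By definition, injectivity means: for all x_1, x_2 in the domain, g(x_1) = g(x_2) implies x_1 = x_2.
Suppose g(x_1) = g(x_2) in ℤ/84ℤ. Then 31x_1 + 21 ≡ 31x_2 + 21 (mod 84), so 31(x_1 − x_2) ≡ 0 (mod 84).
Since gcd(31, 84) = 1, 31 is invertible modulo 84, so x_1 − x_2 ≡ 0 (mod 84), i.e. x_1 = x_2.
We now compute 31⁻¹ mod 84 explicitly. Euclid's algorithm: 84 = 2·31 + 22, 31 = 1·22 + 9, 22 = 2·9 + 4, 9 = 2·4 + 1; back-substituting gives 1 = 19·31 − 7·84, so 31⁻¹ ≡ 19 (mod 84).
For any y ∈ ℤ/84ℤ, x = 19(y − 21) mod 84 satisfies g(x) = 31·19(y − 21) + 21 ≡ y (since 31·19 ≡ 1 mod 84). So every y has a preimage.
Therefore g is bijective.
Since g is bijective, we find g⁻¹(52): we need 31x ≡ 52 − 21 ≡ 31 (mod 84). Using 31⁻¹ = 19: x ≡ 19·31 = 589 = 7·84 + 1, so x = 1.
Check: g(1) = 31·1 + 21 = 52 ≡ 52 (mod 84).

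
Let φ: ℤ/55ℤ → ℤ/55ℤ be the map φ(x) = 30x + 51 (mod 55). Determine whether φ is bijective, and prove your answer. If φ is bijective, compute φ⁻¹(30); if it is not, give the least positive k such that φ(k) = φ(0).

We have gcd(30, 55) = 5 > 1. Taking x_1 = 0 and x_2 = 11: φ(0) = 51 and φ(11) = 30·11 + 51 = 381 ≡ 51 (mod 55).
So φ(0) = φ(11) while 0 ≠ 11, hence φ is not injective, hence not bijective.
Since φ is not bijective, we find the least positive k with φ(k) = φ(0): this means 30k ≡ 0 (mod 55), i.e. 55 ∣ 30k. Since gcd(30, 55) = 5, dividing through by 5 this holds exactly when 11 ∣ 6k, and as gcd(6, 11) = 1, exactly when 11 ∣ k.
The smallest positive such k is 11.

11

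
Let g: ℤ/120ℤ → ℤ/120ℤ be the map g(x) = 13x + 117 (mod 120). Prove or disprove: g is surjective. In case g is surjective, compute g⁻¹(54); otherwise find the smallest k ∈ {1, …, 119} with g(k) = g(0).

69

Recall that surjectivity means every element of the codomain has a preimage under g.
Since gcd(13, 120) = 1, 13 is invertible modulo 120. Euclid's algorithm: 120 = 9·13 + 3, 13 = 4·3 + 1; back-substituting gives 1 = 37·13 − 4·120, so 13⁻¹ ≡ 37 (mod 120).
Then y ↦ 37(y − 117) is a two-sided inverse to g, so every y ∈ ℤ/120ℤ has a preimage.
Therefore g is surjective.
Since g is surjective, we find g⁻¹(54): we need 13x ≡ 54 − 117 ≡ 57 (mod 120). Using 13⁻¹ = 37: x ≡ 37·57 = 2109 = 17·120 + 69, so x = 69.
Check: g(69) = 13·69 + 117 = 1014 = 8·120 + 54 ≡ 54 (mod 120).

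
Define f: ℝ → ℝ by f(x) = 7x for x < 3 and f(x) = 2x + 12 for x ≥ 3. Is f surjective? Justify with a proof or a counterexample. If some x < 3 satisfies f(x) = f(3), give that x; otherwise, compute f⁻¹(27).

18/7

Both pieces are strictly increasing (slopes 7 and 2), so each is injective on its own interval.
The left piece maps (−∞, 3) onto (−∞, 21); the right piece maps [3, ∞) onto [18, ∞).
The union (−∞, 21) ∪ [18, ∞) covers ℝ, so f is surjective.
For the follow-up: the images overlap, so an x < 3 with f(x) = f(3) exists. f(3) = 18; solving 7x = 18 for x < 3 gives x = (18 − 0)/7 = 18/7.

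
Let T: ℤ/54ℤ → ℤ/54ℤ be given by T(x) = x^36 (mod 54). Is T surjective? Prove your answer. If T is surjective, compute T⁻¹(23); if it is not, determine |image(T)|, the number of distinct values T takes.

4

T(2): Repeated squaring mod 54: 2^1 ≡ 2, 2^2 ≡ 2² = 4, 2^4 ≡ 4² = 16, 2^8 ≡ 16² = 256 ≡ 40, 2^16 ≡ 40² = 1600 ≡ 34, 2^32 ≡ 34² = 1156 ≡ 22. Since 36 = 32 + 4, 2^36 ≡ 22·16: 22·16 = 352 ≡ 28. So 2^36 ≡ 28 (mod 54).
T(4): Repeated squaring mod 54: 4^1 ≡ 4, 4^2 ≡ 4² = 16, 4^4 ≡ 16² = 256 ≡ 40, 4^8 ≡ 40² = 1600 ≡ 34, 4^16 ≡ 34² = 1156 ≡ 22, 4^32 ≡ 22² = 484 ≡ 52. Since 36 = 32 + 4, 4^36 ≡ 52·40: 52·40 = 2080 ≡ 28. So 4^36 ≡ 28 (mod 54).
So T(2) = T(4) = 28 while 2 ≠ 4, so T is not injective.
A non-injective map from the 54-element set ℤ/54ℤ to itself takes at most 53 distinct values, so it cannot be surjective. Therefore T is not surjective.
Since T is not surjective, we determine |image(T)|. Computing x^36 mod 54 for each x (by repeated squaring, reducing mod 54 at every step), the values T(0), T(1), …, T(53) are: 0, 1, 28, 27, 28, 1, 0, 1, 28, 27, 28, 1, 0, 1, 28, 27, 28, 1, 0, 1, 28, 27, 28, 1, 0, 1, 28, 27, 28, 1, 0, 1, 28, 27, 28, 1, 0, 1, 28, 27, 28, 1, 0, 1, 28, 27, 28, 1, 0, 1, 28, 27, 28, 1.
The distinct values are {0, 1, 27, 28}; there are 4 of them.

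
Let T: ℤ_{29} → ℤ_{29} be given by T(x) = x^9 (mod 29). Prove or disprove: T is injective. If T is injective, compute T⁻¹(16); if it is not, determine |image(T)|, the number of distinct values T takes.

25

Since 29 is prime, the nonzero elements of ℤ_{29} form a cyclic group of order 28.
As gcd(9, 28) = 1, raising to the 9th power is a bijection on this group: if a^9 ≡ b^9 then (ab^{−1})^9 = 1, and the only element of order dividing gcd(9, 28) = 1 is 1, so a = b.
With T(0) = 0 this makes T injective on all of ℤ_{29}, hence bijective (finite equal-size domain and codomain). In particular T is injective.
Since T is injective, we find the preimage of 16. The inverse of x ↦ x^9 on (ℤ_{29})^× is x ↦ x^25, because 9·25 = 225 = 8·28 + 1 ≡ 1 (mod 28) and x^{28} = 1 for x ≠ 0 (Fermat). So T⁻¹(16) = 16^25 mod 29.
Repeated squaring mod 29: 16^1 ≡ 16, 16^2 ≡ 16² = 256 ≡ 24, 16^4 ≡ 24² = 576 ≡ 25, 16^8 ≡ 25² = 625 ≡ 16, 16^16 ≡ 16² = 256 ≡ 24. Since 25 = 16 + 8 + 1, 16^25 ≡ 24·16·16: 24·16 = 384 ≡ 7, then 7·16 = 112 ≡ 25. So 16^25 ≡ 25 (mod 29).
Hence T⁻¹(16) = 25.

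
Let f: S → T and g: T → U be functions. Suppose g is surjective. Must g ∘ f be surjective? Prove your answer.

No. Take S = {1}, T = U = {1, 2, 3, 4}, f(1) = 1, and g = identity (surjective).
Then (g ∘ f)(1) = 1, and 4 ∈ U has no preimage under g ∘ f, so g ∘ f is not surjective.

not surjective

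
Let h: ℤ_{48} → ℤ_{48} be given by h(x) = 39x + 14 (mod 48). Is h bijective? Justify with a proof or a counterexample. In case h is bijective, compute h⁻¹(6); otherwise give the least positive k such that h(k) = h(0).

16

Recall: h is injective if h(s) = h(t) implies s = t.
We have gcd(39, 48) = 3 > 1. Taking s = 0 and t = 16: h(0) = 14 and h(16) = 39·16 + 14 = 638 ≡ 14 (mod 48).
So h(0) = h(16) while 0 ≠ 16, hence h is not injective, hence not bijective.
Since h is not bijective, we find the least positive k with h(k) = h(0): this means 39k ≡ 0 (mod 48), i.e. 48 ∣ 39k. Since gcd(39, 48) = 3, dividing through by 3 this holds exactly when 16 ∣ 13k, and as gcd(13, 16) = 1, exactly when 16 ∣ k.
The smallest positive such k is 16.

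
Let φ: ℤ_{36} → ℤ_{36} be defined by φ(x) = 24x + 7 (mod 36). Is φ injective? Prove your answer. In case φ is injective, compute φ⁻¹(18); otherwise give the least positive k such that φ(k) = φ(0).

3

Recall: φ is injective if φ(u) = φ(v) implies u = v.
We have gcd(24, 36) = 12 > 1. Taking u = 0 and v = 3: φ(0) = 7 and φ(3) = 24·3 + 7 = 79 ≡ 7 (mod 36).
So φ(0) = φ(3) while 0 ≠ 3, therefore φ is not injective.
Since φ is not injective, we find the least positive k with φ(k) = φ(0): this means 24k ≡ 0 (mod 36), i.e. 36 ∣ 24k. Since gcd(24, 36) = 12, dividing through by 12 this holds exactly when 3 ∣ 2k, and as gcd(2, 3) = 1, exactly when 3 ∣ k.
The smallest positive such k is 3.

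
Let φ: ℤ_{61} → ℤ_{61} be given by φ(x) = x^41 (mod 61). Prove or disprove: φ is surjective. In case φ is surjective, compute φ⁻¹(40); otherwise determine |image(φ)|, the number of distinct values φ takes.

Since 61 is prime, the nonzero elements of ℤ_{61} form a cyclic group of order 60.
As gcd(41, 60) = 1, raising to the 41st power is a bijection on this group: if s^41 ≡ t^41 then (st^{−1})^41 = 1, and the only element of order dividing gcd(41, 60) = 1 is 1, so s = t.
With φ(0) = 0 this makes φ injective on all of ℤ_{61}, hence bijective (finite equal-size domain and codomain). In particular φ is surjective.
Since φ is surjective, we find the preimage of 40. The inverse of x ↦ x^41 on (ℤ_{61})^× is x ↦ x^41, because 41·41 = 1681 = 28·60 + 1 ≡ 1 (mod 60) and x^{60} = 1 for x ≠ 0 (Fermat). So φ⁻¹(40) = 40^41 mod 61.
Repeated squaring mod 61: 40^1 ≡ 40, 40^2 ≡ 40² = 1600 ≡ 14, 40^4 ≡ 14² = 196 ≡ 13, 40^8 ≡ 13² = 169 ≡ 47, 40^16 ≡ 47² = 2209 ≡ 13, 40^32 ≡ 13² = 169 ≡ 47. Since 41 = 32 + 8 + 1, 40^41 ≡ 47·47·40: 47·47 = 2209 ≡ 13, then 13·40 = 520 ≡ 32. So 40^41 ≡ 32 (mod 61).
Hence φ⁻¹(40) = 32.

32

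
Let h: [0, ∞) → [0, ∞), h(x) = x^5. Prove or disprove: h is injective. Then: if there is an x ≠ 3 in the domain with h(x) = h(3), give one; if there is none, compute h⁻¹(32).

On [0, ∞), x ↦ x^5 is strictly increasing, so h(x_1) = h(x_2) forces x_1 = x_2. Thus h is injective.
Since x ↦ x^5 is strictly increasing on [0, ∞), it is injective there, so no x ≠ 3 in the domain has h(x) = h(3). We therefore compute h⁻¹(32) = 32^{1/5} = 2 (indeed 2^5 = 32).

2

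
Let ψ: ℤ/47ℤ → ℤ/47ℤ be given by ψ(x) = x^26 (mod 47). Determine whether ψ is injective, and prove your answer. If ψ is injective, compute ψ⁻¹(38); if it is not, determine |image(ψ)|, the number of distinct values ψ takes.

24

ψ(23): Repeated squaring mod 47: 23^1 ≡ 23, 23^2 ≡ 23² = 529 ≡ 12, 23^4 ≡ 12² = 144 ≡ 3, 23^8 ≡ 3² = 9, 23^16 ≡ 9² = 81 ≡ 34. Since 26 = 16 + 8 + 2, 23^26 ≡ 34·9·12: 34·9 = 306 ≡ 24, then 24·12 = 288 ≡ 6. So 23^26 ≡ 6 (mod 47).
ψ(24): Repeated squaring mod 47: 24^1 ≡ 24, 24^2 ≡ 24² = 576 ≡ 12, 24^4 ≡ 12² = 144 ≡ 3, 24^8 ≡ 3² = 9, 24^16 ≡ 9² = 81 ≡ 34. Since 26 = 16 + 8 + 2, 24^26 ≡ 34·9·12: 34·9 = 306 ≡ 24, then 24·12 = 288 ≡ 6. So 24^26 ≡ 6 (mod 47).
So ψ(23) = ψ(24) = 6 while 23 ≠ 24, hence ψ is not injective.
Since ψ is not injective, we determine |image(ψ)|. Computing x^26 mod 47 for each x (by repeated squaring, reducing mod 47 at every step), the values ψ(0), ψ(1), …, ψ(46) are: 0, 1, 8, 27, 17, 16, 28, 14, 42, 24, 34, 32, 36, 12, 18, 9, 7, 25, 4, 3, 37, 2, 21, 6, 6, 21, 2, 37, 3, 4, 25, 7, 9, 18, 12, 36, 32, 34, 24, 42, 14, 28, 16, 17, 27, 8, 1.
The distinct values are {0, 1, 2, 3, 4, 6, 7, 8, 9, 12, 14, 16, 17, 18, 21, 24, 25, 27, 28, 32, 34, 36, 37, 42}; there are 24 of them.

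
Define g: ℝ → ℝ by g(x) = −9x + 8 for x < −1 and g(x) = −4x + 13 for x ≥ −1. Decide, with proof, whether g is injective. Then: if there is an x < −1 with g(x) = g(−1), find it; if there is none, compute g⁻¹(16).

Both pieces are strictly decreasing (slopes −9 and −4), so each is injective on its own interval.
The left piece maps (−∞, −1) onto (17, ∞); the right piece maps [−1, ∞) onto (−∞, 17].
These images are disjoint, so no value is attained by both pieces. Therefore g is injective.
Because the two images are disjoint, no x < −1 has g(x) = g(−1), so we compute g⁻¹(16): 16 lies in (−∞, 17], so solve −4x + 13 = 16: x = (16 − 13)/(−4) = −3/4.

-3/4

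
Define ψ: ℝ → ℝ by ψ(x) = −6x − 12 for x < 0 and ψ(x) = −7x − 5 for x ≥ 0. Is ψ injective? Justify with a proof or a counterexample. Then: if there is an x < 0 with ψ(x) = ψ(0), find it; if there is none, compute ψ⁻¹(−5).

Both pieces are strictly decreasing (slopes −6 and −7), so each is injective on its own interval.
The left piece maps (−∞, 0) onto (−12, ∞); the right piece maps [0, ∞) onto (−∞, −5].
These images overlap. In particular ψ(0) = −5 (right piece), and solving −6x − 12 = −5 on the left piece gives x = −7/6 < 0.
So ψ(−7/6) = ψ(0) with −7/6 ≠ 0, and ψ is not injective. This x = −7/6 is the requested value below 0.

-7/6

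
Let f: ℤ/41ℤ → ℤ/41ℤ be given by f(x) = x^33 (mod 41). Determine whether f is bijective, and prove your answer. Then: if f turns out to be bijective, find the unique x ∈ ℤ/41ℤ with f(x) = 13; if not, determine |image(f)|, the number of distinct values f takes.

29

Since 41 is prime, the nonzero elements of ℤ/41ℤ form a cyclic group of order 40.
As gcd(33, 40) = 1, raising to the 33rd power is a bijection on this group: if a^33 ≡ b^33 then (ab^{−1})^33 = 1, and the only element of order dividing gcd(33, 40) = 1 is 1, so a = b.
With f(0) = 0 this makes f injective on all of ℤ/41ℤ, hence bijective (finite equal-size domain and codomain). In particular f is bijective.
Since f is bijective, we find the preimage of 13. The inverse of x ↦ x^33 on (ℤ/41ℤ)^× is x ↦ x^17, because 33·17 = 561 = 14·40 + 1 ≡ 1 (mod 40) and x^{40} = 1 for x ≠ 0 (Fermat). So f⁻¹(13) = 13^17 mod 41.
Repeated squaring mod 41: 13^1 ≡ 13, 13^2 ≡ 13² = 169 ≡ 5, 13^4 ≡ 5² = 25, 13^8 ≡ 25² = 625 ≡ 10, 13^16 ≡ 10² = 100 ≡ 18. Since 17 = 16 + 1, 13^17 ≡ 18·13: 18·13 = 234 ≡ 29. So 13^17 ≡ 29 (mod 41).
Hence f⁻¹(13) = 29.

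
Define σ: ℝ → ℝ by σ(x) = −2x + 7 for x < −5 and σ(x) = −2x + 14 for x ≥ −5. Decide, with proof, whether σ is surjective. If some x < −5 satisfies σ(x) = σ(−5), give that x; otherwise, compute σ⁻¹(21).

Both pieces are strictly decreasing (slopes −2 and −2), so each is injective on its own interval.
The left piece maps (−∞, −5) onto (17, ∞); the right piece maps [−5, ∞) onto (−∞, 24].
The union (17, ∞) ∪ (−∞, 24] covers ℝ, so σ is surjective.
For the follow-up: the images overlap, so an x < −5 with σ(x) = σ(−5) exists. σ(−5) = 24; solving −2x + 7 = 24 for x < −5 gives x = (24 − 7)/(−2) = −17/2.

-17/2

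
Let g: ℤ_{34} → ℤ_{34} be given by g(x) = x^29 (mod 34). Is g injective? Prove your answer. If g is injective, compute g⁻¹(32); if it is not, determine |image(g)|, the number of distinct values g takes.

Computing x^29 mod 34 for each x (by repeated squaring, reducing mod 34 at every step), the values g(0), g(1), …, g(33) are: 0, 1, 32, 29, 4, 3, 10, 23, 26, 25, 28, 7, 14, 13, 22, 19, 16, 17, 18, 15, 12, 21, 20, 27, 6, 9, 8, 11, 24, 31, 30, 5, 2, 33.
Every element of ℤ_{34} appears exactly once in this list, so g is a bijection, and in particular injective.
Since g is injective, we read off the preimage of 32 from the same table: g(2) = 32, so g⁻¹(32) = 2.

2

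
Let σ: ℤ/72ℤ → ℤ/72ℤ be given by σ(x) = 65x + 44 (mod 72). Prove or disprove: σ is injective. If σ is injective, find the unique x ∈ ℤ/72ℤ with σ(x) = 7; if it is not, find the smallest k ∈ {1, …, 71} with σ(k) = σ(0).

Suppose σ(a) = σ(b) in ℤ/72ℤ. Then 65a + 44 ≡ 65b + 44 (mod 72), hence 65(a − b) ≡ 0 (mod 72).
Since gcd(65, 72) = 1, 65 is invertible modulo 72, hence a − b ≡ 0 (mod 72), i.e. a = b.
So σ is injective.
We now compute 65⁻¹ mod 72 explicitly. Euclid's algorithm: 72 = 1·65 + 7, 65 = 9·7 + 2, 7 = 3·2 + 1; back-substituting gives 1 = 41·65 − 37·72, so 65⁻¹ ≡ 41 (mod 72).
Since σ is injective, we compute σ⁻¹(7): solve 65x + 44 ≡ 7 (mod 72), i.e. 65x ≡ 35 (mod 72).
Multiplying by 65⁻¹ = 41 gives x ≡ 41·35 = 1435 = 19·72 + 67 ≡ 67 (mod 72).
Check: σ(67) = 65·67 + 44 = 4399 = 61·72 + 7 ≡ 7 (mod 72).

67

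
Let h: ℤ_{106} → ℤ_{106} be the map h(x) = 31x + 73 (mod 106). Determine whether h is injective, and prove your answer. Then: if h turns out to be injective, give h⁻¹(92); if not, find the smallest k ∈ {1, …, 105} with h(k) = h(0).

69

Suppose h(s) = h(t) in ℤ_{106}. Then 31s + 73 ≡ 31t + 73 (mod 106), therefore 31(s − t) ≡ 0 (mod 106).
Since gcd(31, 106) = 1, 31 is invertible modulo 106, therefore s − t ≡ 0 (mod 106), i.e. s = t.
Hence h is injective.
We now compute 31⁻¹ mod 106 explicitly. Euclid's algorithm: 106 = 3·31 + 13, 31 = 2·13 + 5, 13 = 2·5 + 3, 5 = 1·3 + 2, 3 = 1·2 + 1; back-substituting gives 1 = 65·31 − 19·106, so 31⁻¹ ≡ 65 (mod 106).
Since h is injective, we find h⁻¹(92): we need 31x ≡ 92 − 73 ≡ 19 (mod 106). Using 31⁻¹ = 65: x ≡ 65·19 = 1235 = 11·106 + 69, so x = 69.
Check: h(69) = 31·69 + 73 = 2212 = 20·106 + 92 ≡ 92 (mod 106).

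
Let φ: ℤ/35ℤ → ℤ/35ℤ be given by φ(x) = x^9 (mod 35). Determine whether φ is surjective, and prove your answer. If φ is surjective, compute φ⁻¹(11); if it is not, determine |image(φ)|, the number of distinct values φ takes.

15

φ(4): Repeated squaring mod 35: 4^1 ≡ 4, 4^2 ≡ 4² = 16, 4^4 ≡ 16² = 256 ≡ 11, 4^8 ≡ 11² = 121 ≡ 16. Since 9 = 8 + 1, 4^9 ≡ 16·4: 16·4 = 64 ≡ 29. So 4^9 ≡ 29 (mod 35).
φ(9): Repeated squaring mod 35: 9^1 ≡ 9, 9^2 ≡ 9² = 81 ≡ 11, 9^4 ≡ 11² = 121 ≡ 16, 9^8 ≡ 16² = 256 ≡ 11. Since 9 = 8 + 1, 9^9 ≡ 11·9: 11·9 = 99 ≡ 29. So 9^9 ≡ 29 (mod 35).
So φ(4) = φ(9) = 29 while 4 ≠ 9, hence φ is not injective.
A non-injective map from the 35-element set ℤ/35ℤ to itself takes at most 34 distinct values, so it cannot be surjective. Thus φ is not surjective.
Since φ is not surjective, we determine |image(φ)|. Computing x^9 mod 35 for each x (by repeated squaring, reducing mod 35 at every step), the values φ(0), φ(1), …, φ(34) are: 0, 1, 22, 13, 29, 20, 6, 7, 8, 29, 20, 1, 27, 13, 14, 15, 1, 27, 8, 34, 20, 21, 22, 8, 34, 15, 6, 27, 28, 29, 15, 6, 22, 13, 34.
The distinct values are {0, 1, 6, 7, 8, 13, 14, 15, 20, 21, 22, 27, 28, 29, 34}; there are 15 of them.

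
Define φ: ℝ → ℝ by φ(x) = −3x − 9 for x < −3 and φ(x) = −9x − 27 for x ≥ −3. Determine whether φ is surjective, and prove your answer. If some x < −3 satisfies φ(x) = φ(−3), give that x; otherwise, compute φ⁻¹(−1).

-26/9

Both pieces are strictly decreasing (slopes −3 and −9), so each is injective on its own interval.
The left piece maps (−∞, −3) onto (0, ∞); the right piece maps [−3, ∞) onto (−∞, 0].
These images together cover ℝ, so φ is surjective.
Because the two images are disjoint, no x < −3 has φ(x) = φ(−3), so we compute φ⁻¹(−1): −1 lies in (−∞, 0], so solve −9x − 27 = −1: x = (−1 + 27)/(−9) = −26/9.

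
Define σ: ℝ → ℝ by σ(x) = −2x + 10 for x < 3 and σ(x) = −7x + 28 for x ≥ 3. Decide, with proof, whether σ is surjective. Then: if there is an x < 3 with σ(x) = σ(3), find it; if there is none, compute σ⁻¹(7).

Both pieces are strictly decreasing (slopes −2 and −7), so each is injective on its own interval.
The left piece maps (−∞, 3) onto (4, ∞); the right piece maps [3, ∞) onto (−∞, 7].
The union (4, ∞) ∪ (−∞, 7] covers ℝ, so σ is surjective.
For the follow-up: the images overlap, so an x < 3 with σ(x) = σ(3) exists. σ(3) = 7; solving −2x + 10 = 7 for x < 3 gives x = (7 − 10)/(−2) = 3/2.

3/2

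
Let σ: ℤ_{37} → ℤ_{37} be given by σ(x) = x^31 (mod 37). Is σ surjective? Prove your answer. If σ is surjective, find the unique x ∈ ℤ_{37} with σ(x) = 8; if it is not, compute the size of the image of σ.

Since 37 is prime, the nonzero elements of ℤ_{37} form a cyclic group of order 36.
As gcd(31, 36) = 1, raising to the 31st power is a bijection on this group: if x_1^31 ≡ x_2^31 then (x_1x_2^{−1})^31 = 1, and the only element of order dividing gcd(31, 36) = 1 is 1, so x_1 = x_2.
With σ(0) = 0 this makes σ injective on all of ℤ_{37}, hence bijective (finite equal-size domain and codomain). In particular σ is surjective.
Since σ is surjective, we find the preimage of 8. The inverse of x ↦ x^31 on (ℤ_{37})^× is x ↦ x^7, because 31·7 = 217 = 6·36 + 1 ≡ 1 (mod 36) and x^{36} = 1 for x ≠ 0 (Fermat). So σ⁻¹(8) = 8^7 mod 37.
Repeated squaring mod 37: 8^1 ≡ 8, 8^2 ≡ 8² = 64 ≡ 27, 8^4 ≡ 27² = 729 ≡ 26. Since 7 = 4 + 2 + 1, 8^7 ≡ 26·27·8: 26·27 = 702 ≡ 36, then 36·8 = 288 ≡ 29. So 8^7 ≡ 29 (mod 37).
Hence σ⁻¹(8) = 29.

29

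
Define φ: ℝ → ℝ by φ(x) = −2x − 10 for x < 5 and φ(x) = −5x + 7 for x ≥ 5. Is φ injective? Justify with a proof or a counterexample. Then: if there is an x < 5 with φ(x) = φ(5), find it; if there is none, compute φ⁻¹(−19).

4

Both pieces are strictly decreasing (slopes −2 and −5), so each is injective on its own interval.
The left piece maps (−∞, 5) onto (−20, ∞); the right piece maps [5, ∞) onto (−∞, −18].
These images overlap. In particular φ(5) = −18 (right piece), and solving −2x − 10 = −18 on the left piece gives x = 4 < 5.
So φ(4) = φ(5) with 4 ≠ 5, and φ is not injective. This x = 4 is the requested value below 5.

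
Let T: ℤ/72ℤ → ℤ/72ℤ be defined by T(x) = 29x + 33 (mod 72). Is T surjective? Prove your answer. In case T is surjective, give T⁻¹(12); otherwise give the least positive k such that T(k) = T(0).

Recall that surjectivity means every element of the codomain has a preimage under T.
Since gcd(29, 72) = 1, 29 is invertible modulo 72. Euclid's algorithm: 72 = 2·29 + 14, 29 = 2·14 + 1; back-substituting gives 1 = 5·29 − 2·72, so 29⁻¹ ≡ 5 (mod 72).
For any y ∈ ℤ/72ℤ, x = 5(y − 33) mod 72 satisfies T(x) = 29·5(y − 33) + 33 ≡ y (since 29·5 ≡ 1 mod 72). So every y has a preimage.
So T is surjective.
Since T is surjective, we find T⁻¹(12): we need 29x ≡ 12 − 33 ≡ 51 (mod 72). Using 29⁻¹ = 5: x ≡ 5·51 = 255 = 3·72 + 39, so x = 39.
Check: T(39) = 29·39 + 33 = 1164 = 16·72 + 12 ≡ 12 (mod 72).

39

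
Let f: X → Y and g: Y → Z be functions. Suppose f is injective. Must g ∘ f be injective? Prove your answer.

No. Take X = Y = Z = {1, 2}, f = identity (injective), and g(x) = 1 for every x.
Then (g ∘ f)(1) = 1 = (g ∘ f)(2) with 1 ≠ 2, so g ∘ f is not injective.

not injective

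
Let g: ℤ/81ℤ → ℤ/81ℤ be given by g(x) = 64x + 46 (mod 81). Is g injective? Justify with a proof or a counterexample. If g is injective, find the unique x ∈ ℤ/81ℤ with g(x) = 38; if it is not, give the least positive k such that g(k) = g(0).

Recall: injectivity means: for all a, b in the domain, g(a) = g(b) implies a = b.
If g(a) = g(b), then 64a ≡ 64b (mod 81). Because gcd(64, 81) = 1, we may cancel 64 to get a ≡ b (mod 81).
So g is injective.
We now compute 64⁻¹ mod 81 explicitly. Euclid's algorithm: 81 = 1·64 + 17, 64 = 3·17 + 13, 17 = 1·13 + 4, 13 = 3·4 + 1; back-substituting gives 1 = 19·64 − 15·81, so 64⁻¹ ≡ 19 (mod 81).
Since g is injective, we find g⁻¹(38): we need 64x ≡ 38 − 46 ≡ 73 (mod 81). Using 64⁻¹ = 19: x ≡ 19·73 = 1387 = 17·81 + 10, so x = 10.
Check: g(10) = 64·10 + 46 = 686 = 8·81 + 38 ≡ 38 (mod 81).

10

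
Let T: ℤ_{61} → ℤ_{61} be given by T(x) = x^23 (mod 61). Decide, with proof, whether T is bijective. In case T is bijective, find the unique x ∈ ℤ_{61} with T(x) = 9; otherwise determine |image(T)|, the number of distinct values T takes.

Since 61 is prime, the nonzero elements of ℤ_{61} form a cyclic group of order 60.
As gcd(23, 60) = 1, raising to the 23rd power is a bijection on this group: if a^23 ≡ b^23 then (ab^{−1})^23 = 1, and the only element of order dividing gcd(23, 60) = 1 is 1, so a = b.
With T(0) = 0 this makes T injective on all of ℤ_{61}, hence bijective (finite equal-size domain and codomain). In particular T is bijective.
Since T is bijective, we find the preimage of 9. The inverse of x ↦ x^23 on (ℤ_{61})^× is x ↦ x^47, because 23·47 = 1081 = 18·60 + 1 ≡ 1 (mod 60) and x^{60} = 1 for x ≠ 0 (Fermat). So T⁻¹(9) = 9^47 mod 61.
Repeated squaring mod 61: 9^1 ≡ 9, 9^2 ≡ 9² = 81 ≡ 20, 9^4 ≡ 20² = 400 ≡ 34, 9^8 ≡ 34² = 1156 ≡ 58, 9^16 ≡ 58² = 3364 ≡ 9, 9^32 ≡ 9² = 81 ≡ 20. Since 47 = 32 + 8 + 4 + 2 + 1, 9^47 ≡ 20·58·34·20·9: 20·58 = 1160 ≡ 1, then 1·34 = 34, then 34·20 = 680 ≡ 9, then 9·9 = 81 ≡ 20. So 9^47 ≡ 20 (mod 61).
Hence T⁻¹(9) = 20.

20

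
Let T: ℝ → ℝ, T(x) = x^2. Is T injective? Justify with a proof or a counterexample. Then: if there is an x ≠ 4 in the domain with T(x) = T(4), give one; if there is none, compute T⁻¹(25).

-4

T(4) = 16 = (−4)^2 = T(−4) (since 2 is even), with 4 ≠ −4. So T is not injective.
For the follow-up, such an x exists: taking x = −4 ∈ ℝ gives T(−4) = 16 = T(4) with −4 ≠ 4.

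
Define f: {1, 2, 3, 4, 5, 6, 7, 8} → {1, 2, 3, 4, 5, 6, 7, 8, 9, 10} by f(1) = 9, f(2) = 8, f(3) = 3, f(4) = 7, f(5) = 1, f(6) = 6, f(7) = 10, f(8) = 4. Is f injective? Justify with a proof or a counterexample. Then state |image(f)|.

8

The values f(1), …, f(8) are 9, 8, 3, 7, 1, 6, 10, 4 — all distinct.
So f(x_1) = f(x_2) only when x_1 = x_2, and f is injective.
The image of f is {1, 3, 4, 6, 7, 8, 9, 10}, which has 8 elements.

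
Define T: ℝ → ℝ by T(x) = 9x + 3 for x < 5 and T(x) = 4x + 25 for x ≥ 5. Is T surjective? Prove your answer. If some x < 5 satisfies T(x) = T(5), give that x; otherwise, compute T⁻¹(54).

Both pieces are strictly increasing (slopes 9 and 4), so each is injective on its own interval.
The left piece maps (−∞, 5) onto (−∞, 48); the right piece maps [5, ∞) onto [45, ∞).
The union (−∞, 48) ∪ [45, ∞) covers ℝ, so T is surjective.
For the follow-up: the images overlap, so an x < 5 with T(x) = T(5) exists. T(5) = 45; solving 9x + 3 = 45 for x < 5 gives x = (45 − 3)/9 = 14/3.

14/3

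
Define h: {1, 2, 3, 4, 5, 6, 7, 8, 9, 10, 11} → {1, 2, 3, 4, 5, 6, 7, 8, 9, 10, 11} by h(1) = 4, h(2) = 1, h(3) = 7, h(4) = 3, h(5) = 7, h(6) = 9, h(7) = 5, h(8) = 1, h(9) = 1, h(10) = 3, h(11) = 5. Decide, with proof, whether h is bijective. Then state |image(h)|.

h(3) = 7 = h(5) with 3 ≠ 5, so h is not injective, hence not bijective.
The image of h is {1, 3, 4, 5, 7, 9}, which has 6 elements.

6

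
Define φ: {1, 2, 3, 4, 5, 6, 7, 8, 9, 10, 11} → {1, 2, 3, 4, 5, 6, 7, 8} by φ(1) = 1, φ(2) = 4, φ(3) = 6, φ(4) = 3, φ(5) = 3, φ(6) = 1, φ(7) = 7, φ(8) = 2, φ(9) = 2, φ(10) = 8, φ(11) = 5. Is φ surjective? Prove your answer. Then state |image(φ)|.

Every element of the codomain has a preimage: 1 = φ(1), 2 = φ(8), 3 = φ(4), 4 = φ(2), 5 = φ(11), 6 = φ(3), 7 = φ(7), 8 = φ(10).
Hence φ is surjective.
The image of φ is {1, 2, 3, 4, 5, 6, 7, 8}, which has 8 elements.

8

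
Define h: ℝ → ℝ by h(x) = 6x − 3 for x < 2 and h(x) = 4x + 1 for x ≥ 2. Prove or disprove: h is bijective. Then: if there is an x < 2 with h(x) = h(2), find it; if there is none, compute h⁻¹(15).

Both pieces are strictly increasing (slopes 6 and 4), so each is injective on its own interval.
The left piece maps (−∞, 2) onto (−∞, 9); the right piece maps [2, ∞) onto [9, ∞).
Since 9 = 9, the images partition ℝ: h is injective and surjective, hence bijective.
Because the two images are disjoint, no x < 2 has h(x) = h(2), so we compute h⁻¹(15): 15 lies in [9, ∞), so solve 4x + 1 = 15: x = (15 − 1)/4 = 7/2.

7/2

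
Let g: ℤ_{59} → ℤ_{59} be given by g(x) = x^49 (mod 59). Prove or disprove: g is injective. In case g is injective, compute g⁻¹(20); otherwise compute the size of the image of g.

25

Since 59 is prime, the nonzero elements of ℤ_{59} form a cyclic group of order 58.
As gcd(49, 58) = 1, raising to the 49th power is a bijection on this group: if a^49 ≡ b^49 then (ab^{−1})^49 = 1, and the only element of order dividing gcd(49, 58) = 1 is 1, so a = b.
With g(0) = 0 this makes g injective on all of ℤ_{59}, hence bijective (finite equal-size domain and codomain). In particular g is injective.
Since g is injective, we find the preimage of 20. The inverse of x ↦ x^49 on (ℤ_{59})^× is x ↦ x^45, because 49·45 = 2205 = 38·58 + 1 ≡ 1 (mod 58) and x^{58} = 1 for x ≠ 0 (Fermat). So g⁻¹(20) = 20^45 mod 59.
Repeated squaring mod 59: 20^1 ≡ 20, 20^2 ≡ 20² = 400 ≡ 46, 20^4 ≡ 46² = 2116 ≡ 51, 20^8 ≡ 51² = 2601 ≡ 5, 20^16 ≡ 5² = 25, 20^32 ≡ 25² = 625 ≡ 35. Since 45 = 32 + 8 + 4 + 1, 20^45 ≡ 35·5·51·20: 35·5 = 175 ≡ 57, then 57·51 = 2907 ≡ 16, then 16·20 = 320 ≡ 25. So 20^45 ≡ 25 (mod 59).
Hence g⁻¹(20) = 25.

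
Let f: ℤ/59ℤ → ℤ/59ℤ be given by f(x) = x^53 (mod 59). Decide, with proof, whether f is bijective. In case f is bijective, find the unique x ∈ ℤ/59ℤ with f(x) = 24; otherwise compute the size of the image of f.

Since 59 is prime, the nonzero elements of ℤ/59ℤ form a cyclic group of order 58.
As gcd(53, 58) = 1, raising to the 53rd power is a bijection on this group: if x_1^53 ≡ x_2^53 then (x_1x_2^{−1})^53 = 1, and the only element of order dividing gcd(53, 58) = 1 is 1, so x_1 = x_2.
With f(0) = 0 this makes f injective on all of ℤ/59ℤ, hence bijective (finite equal-size domain and codomain). In particular f is bijective.
Since f is bijective, we find the preimage of 24. The inverse of x ↦ x^53 on (ℤ/59ℤ)^× is x ↦ x^23, because 53·23 = 1219 = 21·58 + 1 ≡ 1 (mod 58) and x^{58} = 1 for x ≠ 0 (Fermat). So f⁻¹(24) = 24^23 mod 59.
Repeated squaring mod 59: 24^1 ≡ 24, 24^2 ≡ 24² = 576 ≡ 45, 24^4 ≡ 45² = 2025 ≡ 19, 24^8 ≡ 19² = 361 ≡ 7, 24^16 ≡ 7² = 49. Since 23 = 16 + 4 + 2 + 1, 24^23 ≡ 49·19·45·24: 49·19 = 931 ≡ 46, then 46·45 = 2070 ≡ 5, then 5·24 = 120 ≡ 2. So 24^23 ≡ 2 (mod 59).
Hence f⁻¹(24) = 2.

2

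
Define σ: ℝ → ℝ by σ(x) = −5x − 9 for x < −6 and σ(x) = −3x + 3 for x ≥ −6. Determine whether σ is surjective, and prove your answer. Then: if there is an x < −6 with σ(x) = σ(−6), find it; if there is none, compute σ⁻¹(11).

-8/3

Both pieces are strictly decreasing (slopes −5 and −3), so each is injective on its own interval.
The left piece maps (−∞, −6) onto (21, ∞); the right piece maps [−6, ∞) onto (−∞, 21].
These images together cover ℝ, so σ is surjective.
Because the two images are disjoint, no x < −6 has σ(x) = σ(−6), so we compute σ⁻¹(11): 11 lies in (−∞, 21], so solve −3x + 3 = 11: x = (11 − 3)/(−3) = −8/3.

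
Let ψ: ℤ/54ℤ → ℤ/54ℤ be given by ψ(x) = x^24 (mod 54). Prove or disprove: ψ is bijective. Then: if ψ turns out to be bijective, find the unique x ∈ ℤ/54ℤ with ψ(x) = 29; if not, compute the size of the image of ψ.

ψ(0) = 0^24 = 0.
ψ(6): Repeated squaring mod 54: 6^1 ≡ 6, 6^2 ≡ 6² = 36, 6^4 ≡ 36² = 1296 ≡ 0, 6^8 ≡ 0² = 0, 6^16 ≡ 0² = 0. Since 24 = 16 + 8, 6^24 ≡ 0·0: 0·0 = 0. So 6^24 ≡ 0 (mod 54).
So ψ(0) = ψ(6) = 0 while 0 ≠ 6, thus ψ is not injective, hence not bijective.
Since ψ is not bijective, we determine |image(ψ)|. Computing x^24 mod 54 for each x (by repeated squaring, reducing mod 54 at every step), the values ψ(0), ψ(1), …, ψ(53) are: 0, 1, 10, 27, 46, 19, 0, 37, 28, 27, 28, 37, 0, 19, 46, 27, 10, 1, 0, 1, 10, 27, 46, 19, 0, 37, 28, 27, 28, 37, 0, 19, 46, 27, 10, 1, 0, 1, 10, 27, 46, 19, 0, 37, 28, 27, 28, 37, 0, 19, 46, 27, 10, 1.
The distinct values are {0, 1, 10, 19, 27, 28, 37, 46}; there are 8 of them.

8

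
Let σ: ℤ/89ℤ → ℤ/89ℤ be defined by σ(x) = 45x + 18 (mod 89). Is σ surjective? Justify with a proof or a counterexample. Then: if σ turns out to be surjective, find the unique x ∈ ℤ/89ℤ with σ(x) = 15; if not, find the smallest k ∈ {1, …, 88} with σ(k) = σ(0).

83

Since gcd(45, 89) = 1, 45 is invertible modulo 89. Euclid's algorithm: 89 = 1·45 + 44, 45 = 1·44 + 1; back-substituting gives 1 = 2·45 − 1·89, so 45⁻¹ ≡ 2 (mod 89).
Then y ↦ 2(y − 18) is a two-sided inverse to σ, so every y ∈ ℤ/89ℤ has a preimage.
Therefore σ is surjective.
Since σ is surjective, we compute σ⁻¹(15): solve 45x + 18 ≡ 15 (mod 89), i.e. 45x ≡ 86 (mod 89).
Multiplying by 45⁻¹ = 2 gives x ≡ 2·86 = 172 = 1·89 + 83 ≡ 83 (mod 89).
Check: σ(83) = 45·83 + 18 = 3753 = 42·89 + 15 ≡ 15 (mod 89).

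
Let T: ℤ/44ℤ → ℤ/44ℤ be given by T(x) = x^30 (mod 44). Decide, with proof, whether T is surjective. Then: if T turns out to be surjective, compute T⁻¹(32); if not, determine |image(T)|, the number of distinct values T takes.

T(1) = 1^30 = 1.
T(3): Repeated squaring mod 44: 3^1 ≡ 3, 3^2 ≡ 3² = 9, 3^4 ≡ 9² = 81 ≡ 37, 3^8 ≡ 37² = 1369 ≡ 5, 3^16 ≡ 5² = 25. Since 30 = 16 + 8 + 4 + 2, 3^30 ≡ 25·5·37·9: 25·5 = 125 ≡ 37, then 37·37 = 1369 ≡ 5, then 5·9 = 45 ≡ 1. So 3^30 ≡ 1 (mod 44).
So T(1) = T(3) = 1 while 1 ≠ 3, so T is not injective.
A non-injective map from the 44-element set ℤ/44ℤ to itself takes at most 43 distinct values, so it cannot be surjective. Hence T is not surjective.
Since T is not surjective, we determine |image(T)|. Computing x^30 mod 44 for each x (by repeated squaring, reducing mod 44 at every step), the values T(0), T(1), …, T(43) are: 0, 1, 12, 1, 12, 1, 12, 1, 12, 1, 12, 33, 12, 1, 12, 1, 12, 1, 12, 1, 12, 1, 0, 1, 12, 1, 12, 1, 12, 1, 12, 1, 12, 33, 12, 1, 12, 1, 12, 1, 12, 1, 12, 1.
The distinct values are {0, 1, 12, 33}; there are 4 of them.

4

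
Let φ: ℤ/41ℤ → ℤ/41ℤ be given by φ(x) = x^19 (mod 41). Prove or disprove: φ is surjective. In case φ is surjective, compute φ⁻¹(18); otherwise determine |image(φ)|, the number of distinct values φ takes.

Since 41 is prime, the nonzero elements of ℤ/41ℤ form a cyclic group of order 40.
As gcd(19, 40) = 1, raising to the 19th power is a bijection on this group: if u^19 ≡ v^19 then (uv^{−1})^19 = 1, and the only element of order dividing gcd(19, 40) = 1 is 1, so u = v.
With φ(0) = 0 this makes φ injective on all of ℤ/41ℤ, hence bijective (finite equal-size domain and codomain). In particular φ is surjective.
Since φ is surjective, we find the preimage of 18. The inverse of x ↦ x^19 on (ℤ/41ℤ)^× is x ↦ x^19, because 19·19 = 361 = 9·40 + 1 ≡ 1 (mod 40) and x^{40} = 1 for x ≠ 0 (Fermat). So φ⁻¹(18) = 18^19 mod 41.
Repeated squaring mod 41: 18^1 ≡ 18, 18^2 ≡ 18² = 324 ≡ 37, 18^4 ≡ 37² = 1369 ≡ 16, 18^8 ≡ 16² = 256 ≡ 10, 18^16 ≡ 10² = 100 ≡ 18. Since 19 = 16 + 2 + 1, 18^19 ≡ 18·37·18: 18·37 = 666 ≡ 10, then 10·18 = 180 ≡ 16. So 18^19 ≡ 16 (mod 41).
Hence φ⁻¹(18) = 16.

16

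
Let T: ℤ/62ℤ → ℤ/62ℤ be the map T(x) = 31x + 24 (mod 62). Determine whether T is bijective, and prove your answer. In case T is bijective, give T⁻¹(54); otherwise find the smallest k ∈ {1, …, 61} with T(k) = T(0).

Recall that injectivity means: for all a, b in the domain, T(a) = T(b) implies a = b.
We have gcd(31, 62) = 31 > 1. Taking a = 0 and b = 2: T(0) = 24 and T(2) = 31·2 + 24 = 86 ≡ 24 (mod 62).
So T(0) = T(2) while 0 ≠ 2, so T is not injective, hence not bijective.
Since T is not bijective, we find the least positive k with T(k) = T(0): this means 31k ≡ 0 (mod 62), i.e. 62 ∣ 31k. Since gcd(31, 62) = 31, dividing through by 31 this holds exactly when 2 ∣ k.
The smallest positive such k is 2.

2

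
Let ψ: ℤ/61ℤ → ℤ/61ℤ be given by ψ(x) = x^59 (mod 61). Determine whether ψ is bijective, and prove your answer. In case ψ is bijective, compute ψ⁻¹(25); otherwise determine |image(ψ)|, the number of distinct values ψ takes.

22

Since 61 is prime, the nonzero elements of ℤ/61ℤ form a cyclic group of order 60.
As gcd(59, 60) = 1, raising to the 59th power is a bijection on this group: if x_1^59 ≡ x_2^59 then (x_1x_2^{−1})^59 = 1, and the only element of order dividing gcd(59, 60) = 1 is 1, so x_1 = x_2.
With ψ(0) = 0 this makes ψ injective on all of ℤ/61ℤ, hence bijective (finite equal-size domain and codomain). In particular ψ is bijective.
Since ψ is bijective, we find the preimage of 25. The inverse of x ↦ x^59 on (ℤ/61ℤ)^× is x ↦ x^59, because 59·59 = 3481 = 58·60 + 1 ≡ 1 (mod 60) and x^{60} = 1 for x ≠ 0 (Fermat). So ψ⁻¹(25) = 25^59 mod 61.
Repeated squaring mod 61: 25^1 ≡ 25, 25^2 ≡ 25² = 625 ≡ 15, 25^4 ≡ 15² = 225 ≡ 42, 25^8 ≡ 42² = 1764 ≡ 56, 25^16 ≡ 56² = 3136 ≡ 25, 25^32 ≡ 25² = 625 ≡ 15. Since 59 = 32 + 16 + 8 + 2 + 1, 25^59 ≡ 15·25·56·15·25: 15·25 = 375 ≡ 9, then 9·56 = 504 ≡ 16, then 16·15 = 240 ≡ 57, then 57·25 = 1425 ≡ 22. So 25^59 ≡ 22 (mod 61).
Hence ψ⁻¹(25) = 22.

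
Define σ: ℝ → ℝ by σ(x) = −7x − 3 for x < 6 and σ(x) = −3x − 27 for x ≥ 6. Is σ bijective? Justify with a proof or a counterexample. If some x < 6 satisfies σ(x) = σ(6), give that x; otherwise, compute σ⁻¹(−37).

Both pieces are strictly decreasing (slopes −7 and −3), so each is injective on its own interval.
The left piece maps (−∞, 6) onto (−45, ∞); the right piece maps [6, ∞) onto (−∞, −45].
Since −45 = −45, the images partition ℝ: σ is injective and surjective, hence bijective.
Because the two images are disjoint, no x < 6 has σ(x) = σ(6), so we compute σ⁻¹(−37): −37 lies in (−45, ∞), so solve −7x − 3 = −37: x = (−37 + 3)/(−7) = 34/7.

34/7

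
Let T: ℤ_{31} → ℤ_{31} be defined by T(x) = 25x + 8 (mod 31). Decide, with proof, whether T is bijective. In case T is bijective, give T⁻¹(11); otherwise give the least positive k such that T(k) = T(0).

Recall: injectivity means: for all a, b in the domain, T(a) = T(b) implies a = b.
If T(a) = T(b), then 25a ≡ 25b (mod 31). Because gcd(25, 31) = 1, we may cancel 25 to get a ≡ b (mod 31).
We now compute 25⁻¹ mod 31 explicitly. Euclid's algorithm: 31 = 1·25 + 6, 25 = 4·6 + 1; back-substituting gives 1 = 5·25 − 4·31, so 25⁻¹ ≡ 5 (mod 31).
For any y ∈ ℤ_{31}, x = 5(y − 8) mod 31 satisfies T(x) = 25·5(y − 8) + 8 ≡ y (since 25·5 ≡ 1 mod 31). So every y has a preimage.
Therefore T is bijective.
Since T is bijective, we compute T⁻¹(11): solve 25x + 8 ≡ 11 (mod 31), i.e. 25x ≡ 3 (mod 31).
Multiplying by 25⁻¹ = 5 gives x ≡ 5·3 = 15 ≡ 15 (mod 31).
Check: T(15) = 25·15 + 8 = 383 = 12·31 + 11 ≡ 11 (mod 31).

15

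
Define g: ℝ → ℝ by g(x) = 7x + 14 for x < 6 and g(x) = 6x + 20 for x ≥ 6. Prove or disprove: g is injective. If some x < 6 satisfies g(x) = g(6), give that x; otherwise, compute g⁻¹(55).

Both pieces are strictly increasing (slopes 7 and 6), so each is injective on its own interval.
The left piece maps (−∞, 6) onto (−∞, 56); the right piece maps [6, ∞) onto [56, ∞).
These images are disjoint, so no value is attained by both pieces. So g is injective.
Because the two images are disjoint, no x < 6 has g(x) = g(6), so we compute g⁻¹(55): 55 lies in (−∞, 56), so solve 7x + 14 = 55: x = (55 − 14)/7 = 41/7.

41/7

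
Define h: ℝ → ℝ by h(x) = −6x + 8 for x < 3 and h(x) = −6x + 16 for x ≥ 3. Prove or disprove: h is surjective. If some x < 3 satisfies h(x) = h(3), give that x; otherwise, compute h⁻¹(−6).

Both pieces are strictly decreasing (slopes −6 and −6), so each is injective on its own interval.
The left piece maps (−∞, 3) onto (−10, ∞); the right piece maps [3, ∞) onto (−∞, −2].
The union (−10, ∞) ∪ (−∞, −2] covers ℝ, so h is surjective.
For the follow-up: the images overlap, so an x < 3 with h(x) = h(3) exists. h(3) = −2; solving −6x + 8 = −2 for x < 3 gives x = (−2 − 8)/(−6) = 5/3.

5/3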